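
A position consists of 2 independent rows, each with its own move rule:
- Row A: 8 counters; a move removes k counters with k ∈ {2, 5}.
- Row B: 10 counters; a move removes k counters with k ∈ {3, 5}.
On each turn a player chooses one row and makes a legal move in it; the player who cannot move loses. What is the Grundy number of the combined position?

Build the Grundy sequence for row A with g(k) = mex{g(k−s) : s ∈ {2, 5}, s ≤ k}:
k:     0  1  2  3  4  5  6  7  8
g(k):  0  0  1  1  0  2  1  0  0
So g(8) = 0.
Grundy values for row B (subtraction set {3, 5}):
k:     0  1  2  3  4  5  6  7  8  9 10
g(k):  0  0  0  1  1  1  2  2  0  0  0
So g(10) = 0.
By the Sprague-Grundy theorem, the Grundy value of a sum of independent games is the XOR of the component values.
Combined value = 0 ⊕ 0 = 0.

0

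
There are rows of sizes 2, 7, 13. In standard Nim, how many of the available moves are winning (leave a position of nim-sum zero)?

Bitwise XOR of the heap sizes:
  0010  (2)
  0111  (7)
  1101  (13)
  ----
  1000  (8)
The overall nim-sum is X = 8. A row of size p has a winning move iff p XOR X < p (reduce it to p XOR X).
  2: 2 XOR 8 = 10 ≥ 2 — no move.
  7: 7 XOR 8 = 15 ≥ 7 — no move.
  13: 13 XOR 8 = 5 < 13 — winning move (to 5).
That gives 1 winning move.

1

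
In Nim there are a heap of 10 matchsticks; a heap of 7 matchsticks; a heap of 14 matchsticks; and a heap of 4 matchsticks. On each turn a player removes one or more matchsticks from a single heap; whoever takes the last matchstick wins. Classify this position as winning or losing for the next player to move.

Write each in binary and XOR column by column:
  1010  (10)
  0111  (7)
  1110  (14)
  0100  (4)
  ----
  0111  (7)
The nim-sum is 7 ≠ 0, so this is an N-position: the player to move can win.

Winning position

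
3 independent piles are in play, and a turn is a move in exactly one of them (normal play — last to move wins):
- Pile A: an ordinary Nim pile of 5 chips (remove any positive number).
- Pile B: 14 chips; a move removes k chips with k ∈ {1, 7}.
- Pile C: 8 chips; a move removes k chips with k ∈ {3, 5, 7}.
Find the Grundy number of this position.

7

Pile A is a plain Nim pile of size 5, so its Grundy value is 5.
For pile B, compute g(0), g(1), … with moves {1, 7}:
g(0) = mex{} = 0
g(1) = mex{0} = 1
g(2) = mex{1} = 0
g(3) = mex{0} = 1
g(4) = mex{1} = 0
g(5) = mex{0} = 1
g(6) = mex{1} = 0
g(7) = mex{0} = 1
g(8) = mex{1} = 0
g(9) = mex{0} = 1
g(10) = mex{1} = 0
g(11) = mex{0} = 1
g(12) = mex{1} = 0
g(13) = mex{0} = 1
g(14) = mex{1} = 0
So g(14) = 0.
For pile C, compute g(0), g(1), … with moves {3, 5, 7}:
k:     0  1  2  3  4  5  6  7  8
g(k):  0  0  0  1  1  1  2  2  2
So g(8) = 2.
By the Sprague-Grundy theorem, the Grundy value of a sum of independent games is the XOR of the component values.
Combined value = 5 XOR 0 XOR 2 = 7.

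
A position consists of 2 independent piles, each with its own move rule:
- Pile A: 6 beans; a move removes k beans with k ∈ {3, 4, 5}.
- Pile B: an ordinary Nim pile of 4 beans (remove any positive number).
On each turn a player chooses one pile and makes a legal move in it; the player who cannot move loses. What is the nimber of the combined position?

6

Grundy values for pile A (subtraction set {3, 4, 5}):
k:     0  1  2  3  4  5  6
g(k):  0  0  0  1  1  1  2
So g(6) = 2.
Pile B is a plain Nim pile of size 4, so its Grundy value is 4.
By the Sprague-Grundy theorem, the Grundy value of a sum of independent games is the XOR of the component values.
Combined value = 2 XOR 4 = 6.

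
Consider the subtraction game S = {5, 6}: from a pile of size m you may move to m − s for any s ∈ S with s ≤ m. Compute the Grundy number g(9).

Build the Grundy sequence with g(k) = mex{g(k−s) : s ∈ {5, 6}, s ≤ k}:
k:     0  1  2  3  4  5  6  7  8  9
g(k):  0  0  0  0  0  1  1  1  1  1
So g(9) = 1.

1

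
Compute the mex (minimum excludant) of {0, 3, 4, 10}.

1

0 is in the set but 1 is not, so the mex is 1.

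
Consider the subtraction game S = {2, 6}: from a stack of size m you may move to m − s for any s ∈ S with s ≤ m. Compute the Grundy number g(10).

1

Grundy values for subtraction set {2, 6}:
g(0) = mex{} = 0
g(1) = mex{} = 0
g(2) = mex{0} = 1
g(3) = mex{0} = 1
g(4) = mex{1} = 0
g(5) = mex{1} = 0
g(6) = mex{0} = 1
g(7) = mex{0} = 1
g(8) = mex{1} = 0
g(9) = mex{1} = 0
g(10) = mex{0} = 1
So g(10) = 1.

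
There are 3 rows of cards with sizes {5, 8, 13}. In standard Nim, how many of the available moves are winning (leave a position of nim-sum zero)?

0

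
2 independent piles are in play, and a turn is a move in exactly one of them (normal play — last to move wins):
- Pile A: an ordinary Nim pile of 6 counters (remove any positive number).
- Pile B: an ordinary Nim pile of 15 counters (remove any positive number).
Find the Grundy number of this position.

Pile A is a plain Nim pile of size 6, so its Grundy value is 6.
Pile B is a plain Nim pile of size 15, so its Grundy value is 15.
The value of a disjunctive sum is the nim-sum of the parts.
Combined value = 6 ⊕ 15 = 9.

9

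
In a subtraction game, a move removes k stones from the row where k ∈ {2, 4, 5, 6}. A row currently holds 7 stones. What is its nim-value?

3

Grundy values for subtraction set {2, 4, 5, 6}:
k:     0  1  2  3  4  5  6  7
g(k):  0  0  1  1  2  2  3  3
So g(7) = 3.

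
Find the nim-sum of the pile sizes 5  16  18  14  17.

24

Nim-sum: 5 ⊕ 16 ⊕ 18 ⊕ 14 ⊕ 17 = 24.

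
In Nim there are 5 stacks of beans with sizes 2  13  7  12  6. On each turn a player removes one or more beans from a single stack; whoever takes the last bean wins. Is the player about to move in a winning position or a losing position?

Winning position

Nim-sum: 2 ^ 13 ^ 7 ^ 12 ^ 6 = 2.
The nim-sum is 2 ≠ 0, so this is an N-position: the player to move can win.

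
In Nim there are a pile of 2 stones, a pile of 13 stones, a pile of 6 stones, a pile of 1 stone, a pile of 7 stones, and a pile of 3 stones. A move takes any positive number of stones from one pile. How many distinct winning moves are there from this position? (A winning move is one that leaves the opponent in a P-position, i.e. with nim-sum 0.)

Compute the nim-sum pairwise:
2 ^ 13 = 15
15 ^ 6 = 9
9 ^ 1 = 8
8 ^ 7 = 15
15 ^ 3 = 12
The overall nim-sum is X = 12. A pile of size p has a winning move iff p XOR X < p (reduce it to p XOR X).
  2: 2 XOR 12 = 14 ≥ 2 — no move.
  13: 13 XOR 12 = 1 < 13 — winning move (to 1).
  6: 6 XOR 12 = 10 ≥ 6 — no move.
  1: 1 XOR 12 = 13 ≥ 1 — no move.
  7: 7 XOR 12 = 11 ≥ 7 — no move.
  3: 3 XOR 12 = 15 ≥ 3 — no move.
That gives 1 winning move.

1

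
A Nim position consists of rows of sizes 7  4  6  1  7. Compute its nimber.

3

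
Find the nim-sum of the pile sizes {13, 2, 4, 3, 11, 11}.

In binary:
  1101  (13)
  0010  (2)
  0100  (4)
  0011  (3)
  1011  (11)
  1011  (11)
  ----
  1000  (8)

8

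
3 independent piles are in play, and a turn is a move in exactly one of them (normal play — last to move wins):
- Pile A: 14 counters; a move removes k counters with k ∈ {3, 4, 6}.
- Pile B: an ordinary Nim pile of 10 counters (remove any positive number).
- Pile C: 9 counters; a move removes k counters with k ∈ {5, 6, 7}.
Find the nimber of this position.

Build the Grundy sequence for pile A with g(k) = mex{g(k−s) : s ∈ {3, 4, 6}, s ≤ k}:
k:     0  1  2  3  4  5  6  7  8  9 10 11 12 13 14
g(k):  0  0  0  1  1  1  2  2  2  0  0  0  1  1  1
So g(14) = 1.
Pile B is a plain Nim pile of size 10, so its Grundy value is 10.
Build the Grundy sequence for pile C with g(k) = mex{g(k−s) : s ∈ {5, 6, 7}, s ≤ k}:
k:     0  1  2  3  4  5  6  7  8  9
g(k):  0  0  0  0  0  1  1  1  1  1
So g(9) = 1.
The value of a disjunctive sum is the nim-sum of the parts.
Combined value = 1 XOR 10 XOR 1 = 10.

10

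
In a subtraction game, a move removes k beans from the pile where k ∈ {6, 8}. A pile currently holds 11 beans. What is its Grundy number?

1

Build the Grundy sequence with g(k) = mex{g(k−s) : s ∈ {6, 8}, s ≤ k}:
g(0) = mex{} = 0
g(1) = mex{} = 0
g(2) = mex{} = 0
g(3) = mex{} = 0
g(4) = mex{} = 0
g(5) = mex{} = 0
g(6) = mex{0} = 1
g(7) = mex{0} = 1
g(8) = mex{0} = 1
g(9) = mex{0} = 1
g(10) = mex{0} = 1
g(11) = mex{0} = 1
So g(11) = 1.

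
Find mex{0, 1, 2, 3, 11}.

The values 0, 1, 2, 3 are all present; 4 is the first non-negative integer missing from the set.

4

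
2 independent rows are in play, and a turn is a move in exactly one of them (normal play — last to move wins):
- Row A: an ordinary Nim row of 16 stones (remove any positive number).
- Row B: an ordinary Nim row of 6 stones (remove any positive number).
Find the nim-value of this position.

Row A is a plain Nim row of size 16, so its Grundy value is 16.
Row B is a plain Nim row of size 6, so its Grundy value is 6.
By the Sprague-Grundy theorem, the Grundy value of a sum of independent games is the XOR of the component values.
Combined value = 16 ⊕ 6 = 22.

22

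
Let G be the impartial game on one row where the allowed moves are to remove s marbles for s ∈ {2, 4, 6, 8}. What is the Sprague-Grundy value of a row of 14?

2

Compute g(0), g(1), … for moves {2, 4, 6, 8}:
g(0) = mex{} = 0
g(1) = mex{} = 0
g(2) = mex{0} = 1
g(3) = mex{0} = 1
g(4) = mex{0,1} = 2
g(5) = mex{0,1} = 2
g(6) = mex{0,1,2} = 3
g(7) = mex{0,1,2} = 3
g(8) = mex{0,1,2,3} = 4
g(9) = mex{0,1,2,3} = 4
g(10) = mex{1,2,3,4} = 0
g(11) = mex{1,2,3,4} = 0
g(12) = mex{0,2,3,4} = 1
g(13) = mex{0,2,3,4} = 1
g(14) = mex{0,1,3,4} = 2
So g(14) = 2.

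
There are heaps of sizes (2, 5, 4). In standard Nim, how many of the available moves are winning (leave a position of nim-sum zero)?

1

Compute the nim-sum pairwise:
2 XOR 5 = 7
7 XOR 4 = 3
The overall nim-sum is X = 3. A heap of size p has a winning move iff p XOR X < p (reduce it to p XOR X).
  2: 2 XOR 3 = 1 < 2 — winning move (to 1).
  5: 5 XOR 3 = 6 ≥ 5 — no move.
  4: 4 XOR 3 = 7 ≥ 4 — no move.
That gives 1 winning move.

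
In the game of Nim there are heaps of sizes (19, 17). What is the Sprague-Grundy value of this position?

2

Nim-sum: 19 ^ 17 = 2.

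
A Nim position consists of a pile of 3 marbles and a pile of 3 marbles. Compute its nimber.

0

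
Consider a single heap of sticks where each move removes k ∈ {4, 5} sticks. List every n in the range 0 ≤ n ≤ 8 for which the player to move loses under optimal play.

0, 1, 2, 3

Build the Grundy sequence with g(k) = mex{g(k−s) : s ∈ {4, 5}, s ≤ k}:
g(0) = mex{} = 0
g(1) = mex{} = 0
g(2) = mex{} = 0
g(3) = mex{} = 0
g(4) = mex{0} = 1
g(5) = mex{0} = 1
g(6) = mex{0} = 1
g(7) = mex{0} = 1
g(8) = mex{0,1} = 2
The P-positions (g = 0) in 0..8 are 0, 1, 2, 3.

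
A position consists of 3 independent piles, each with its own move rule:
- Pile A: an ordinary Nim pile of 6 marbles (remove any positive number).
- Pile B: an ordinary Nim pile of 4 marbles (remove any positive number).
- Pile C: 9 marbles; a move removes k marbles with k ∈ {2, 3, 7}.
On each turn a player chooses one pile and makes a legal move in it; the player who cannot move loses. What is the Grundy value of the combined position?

Pile A is a plain Nim pile of size 6, so its Grundy value is 6.
Pile B is a plain Nim pile of size 4, so its Grundy value is 4.
Build the Grundy sequence for pile C with g(k) = mex{g(k−s) : s ∈ {2, 3, 7}, s ≤ k}:
k:     0  1  2  3  4  5  6  7  8  9
g(k):  0  0  1  1  2  0  0  1  1  2
So g(9) = 2.
By the Sprague-Grundy theorem, the Grundy value of a sum of independent games is the XOR of the component values.
Combined value = 6 XOR 4 XOR 2 = 0.

0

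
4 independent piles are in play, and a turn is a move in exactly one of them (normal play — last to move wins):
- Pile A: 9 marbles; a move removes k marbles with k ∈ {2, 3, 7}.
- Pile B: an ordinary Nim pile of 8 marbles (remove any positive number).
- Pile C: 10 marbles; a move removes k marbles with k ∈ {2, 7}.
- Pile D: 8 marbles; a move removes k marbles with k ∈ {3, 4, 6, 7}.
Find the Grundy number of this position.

8

Build the Grundy sequence for pile A with g(k) = mex{g(k−s) : s ∈ {2, 3, 7}, s ≤ k}:
k:     0  1  2  3  4  5  6  7  8  9
g(k):  0  0  1  1  2  0  0  1  1  2
So g(9) = 2.
Pile B is a plain Nim pile of size 8, so its Grundy value is 8.
Grundy values for pile C (subtraction set {2, 7}):
g(0) = mex{} = 0
g(1) = mex{} = 0
g(2) = mex{0} = 1
g(3) = mex{0} = 1
g(4) = mex{1} = 0
g(5) = mex{1} = 0
g(6) = mex{0} = 1
g(7) = mex{0} = 1
g(8) = mex{0,1} = 2
g(9) = mex{1} = 0
g(10) = mex{1,2} = 0
So g(10) = 0.
Grundy values for pile D (subtraction set {3, 4, 6, 7}):
g(0) = mex{} = 0
g(1) = mex{} = 0
g(2) = mex{} = 0
g(3) = mex{0} = 1
g(4) = mex{0} = 1
g(5) = mex{0} = 1
g(6) = mex{0,1} = 2
g(7) = mex{0,1} = 2
g(8) = mex{0,1} = 2
So g(8) = 2.
The value of a disjunctive sum is the nim-sum of the parts.
Combined value = 2 XOR 8 XOR 0 XOR 2 = 8.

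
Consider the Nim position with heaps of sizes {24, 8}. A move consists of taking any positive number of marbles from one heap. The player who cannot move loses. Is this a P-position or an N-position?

Compute the nim-sum pairwise:
24 ^ 8 = 16
The nim-sum is 16 ≠ 0, so this is an N-position: the player to move can win.

N-position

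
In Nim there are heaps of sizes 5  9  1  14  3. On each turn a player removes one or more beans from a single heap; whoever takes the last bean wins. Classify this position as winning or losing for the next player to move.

Losing position

Bitwise XOR of the heap sizes:
  0101  (5)
  1001  (9)
  0001  (1)
  1110  (14)
  0011  (3)
  ----
  0000  (0)
The nim-sum is 0, so this is a P-position: the player to move is in a losing position under optimal play.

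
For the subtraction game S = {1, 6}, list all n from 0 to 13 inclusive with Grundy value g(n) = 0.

0, 2, 4, 7, 9, 11

Build the Grundy sequence with g(k) = mex{g(k−s) : s ∈ {1, 6}, s ≤ k}:
g(0) = mex{} = 0
g(1) = mex{0} = 1
g(2) = mex{1} = 0
g(3) = mex{0} = 1
g(4) = mex{1} = 0
g(5) = mex{0} = 1
g(6) = mex{0,1} = 2
g(7) = mex{1,2} = 0
g(8) = mex{0} = 1
g(9) = mex{1} = 0
g(10) = mex{0} = 1
g(11) = mex{1} = 0
g(12) = mex{0,2} = 1
g(13) = mex{0,1} = 2
The P-positions (g = 0) in 0..13 are 0, 2, 4, 7, 9, 11.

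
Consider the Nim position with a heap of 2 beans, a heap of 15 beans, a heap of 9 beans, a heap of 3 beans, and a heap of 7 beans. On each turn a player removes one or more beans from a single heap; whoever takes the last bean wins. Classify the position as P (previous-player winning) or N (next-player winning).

Compute the nim-sum pairwise:
2 ^ 15 = 13
13 ^ 9 = 4
4 ^ 3 = 7
7 ^ 7 = 0
The nim-sum is 0, so this is a P-position: the player to move is in a losing position under optimal play.

P-position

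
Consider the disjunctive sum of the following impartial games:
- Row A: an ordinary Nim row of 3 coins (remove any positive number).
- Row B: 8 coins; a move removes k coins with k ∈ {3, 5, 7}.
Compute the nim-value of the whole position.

Row A is a plain Nim row of size 3, so its Grundy value is 3.
For row B, compute g(0), g(1), … with moves {3, 5, 7}:
k:     0  1  2  3  4  5  6  7  8
g(k):  0  0  0  1  1  1  2  2  2
So g(8) = 2.
By the Sprague-Grundy theorem, the Grundy value of a sum of independent games is the XOR of the component values.
Combined value = 3 ⊕ 2 = 1.

1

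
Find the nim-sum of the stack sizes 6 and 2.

Bitwise XOR of the heap sizes:
  110  (6)
  010  (2)
  ---
  100  (4)

4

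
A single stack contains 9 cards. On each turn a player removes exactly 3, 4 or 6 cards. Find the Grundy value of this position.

Grundy values for subtraction set {3, 4, 6}:
g(0) = mex{} = 0
g(1) = mex{} = 0
g(2) = mex{} = 0
g(3) = mex{0} = 1
g(4) = mex{0} = 1
g(5) = mex{0} = 1
g(6) = mex{0,1} = 2
g(7) = mex{0,1} = 2
g(8) = mex{0,1} = 2
g(9) = mex{1,2} = 0
So g(9) = 0.

0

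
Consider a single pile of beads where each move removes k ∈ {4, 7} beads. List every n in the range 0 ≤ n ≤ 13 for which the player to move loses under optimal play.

Grundy values for subtraction set {4, 7}:
g(0) = mex{} = 0
g(1) = mex{} = 0
g(2) = mex{} = 0
g(3) = mex{} = 0
g(4) = mex{0} = 1
g(5) = mex{0} = 1
g(6) = mex{0} = 1
g(7) = mex{0} = 1
g(8) = mex{0,1} = 2
g(9) = mex{0,1} = 2
g(10) = mex{0,1} = 2
g(11) = mex{1} = 0
g(12) = mex{1,2} = 0
g(13) = mex{1,2} = 0
The P-positions (g = 0) in 0..13 are 0, 1, 2, 3, 11, 12, 13.

0, 1, 2, 3, 11, 12, 13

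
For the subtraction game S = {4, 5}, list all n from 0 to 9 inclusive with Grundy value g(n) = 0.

0, 1, 2, 3, 9

Compute g(0), g(1), … for moves {4, 5}:
k:     0  1  2  3  4  5  6  7  8  9
g(k):  0  0  0  0  1  1  1  1  2  0
The P-positions (g = 0) in 0..9 are 0, 1, 2, 3, 9.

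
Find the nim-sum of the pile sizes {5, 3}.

6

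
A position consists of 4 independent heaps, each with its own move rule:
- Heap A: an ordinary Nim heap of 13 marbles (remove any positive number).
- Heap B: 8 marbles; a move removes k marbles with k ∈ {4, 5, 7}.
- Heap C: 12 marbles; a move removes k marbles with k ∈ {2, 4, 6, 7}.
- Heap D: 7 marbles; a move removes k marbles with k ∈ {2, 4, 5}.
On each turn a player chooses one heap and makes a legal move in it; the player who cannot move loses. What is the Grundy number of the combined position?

14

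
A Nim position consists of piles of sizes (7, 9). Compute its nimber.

14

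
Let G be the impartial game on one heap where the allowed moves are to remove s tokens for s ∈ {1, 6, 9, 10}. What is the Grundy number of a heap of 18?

Grundy values for subtraction set {1, 6, 9, 10}:
k:     0  1  2  3  4  5  6  7  8  9 10 11 12 13 14 15 16 17 18
g(k):  0  1  0  1  0  1  2  0  1  2  3  2  3  2  3  0  1  3  0
So g(18) = 0.

0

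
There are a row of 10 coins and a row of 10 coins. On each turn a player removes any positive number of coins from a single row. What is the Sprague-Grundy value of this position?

Compute the nim-sum pairwise:
10 XOR 10 = 0

0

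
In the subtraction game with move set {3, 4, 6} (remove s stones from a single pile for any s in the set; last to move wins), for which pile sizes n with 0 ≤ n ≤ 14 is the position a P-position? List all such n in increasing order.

0, 1, 2, 9, 10, 11

Compute g(0), g(1), … for moves {3, 4, 6}:
k:     0  1  2  3  4  5  6  7  8  9 10 11 12 13 14
g(k):  0  0  0  1  1  1  2  2  2  0  0  0  1  1  1
The P-positions (g = 0) in 0..14 are 0, 1, 2, 9, 10, 11.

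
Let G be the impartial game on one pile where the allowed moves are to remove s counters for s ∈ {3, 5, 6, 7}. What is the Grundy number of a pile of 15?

Grundy values for subtraction set {3, 5, 6, 7}:
k:     0  1  2  3  4  5  6  7  8  9 10 11 12 13 14 15
g(k):  0  0  0  1  1  1  2  2  2  3  0  0  0  1  1  1
So g(15) = 1.

1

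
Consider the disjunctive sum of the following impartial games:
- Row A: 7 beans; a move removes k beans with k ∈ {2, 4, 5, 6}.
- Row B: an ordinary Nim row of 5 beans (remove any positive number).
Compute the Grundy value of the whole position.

6

Grundy values for row A (subtraction set {2, 4, 5, 6}):
k:     0  1  2  3  4  5  6  7
g(k):  0  0  1  1  2  2  3  3
So g(7) = 3.
Row B is a plain Nim row of size 5, so its Grundy value is 5.
The value of a disjunctive sum is the nim-sum of the parts.
Combined value = 3 XOR 5 = 6.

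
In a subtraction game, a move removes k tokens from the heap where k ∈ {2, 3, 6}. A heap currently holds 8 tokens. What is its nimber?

Build the Grundy sequence with g(k) = mex{g(k−s) : s ∈ {2, 3, 6}, s ≤ k}:
k:     0  1  2  3  4  5  6  7  8
g(k):  0  0  1  1  2  0  3  1  2
So g(8) = 2.

2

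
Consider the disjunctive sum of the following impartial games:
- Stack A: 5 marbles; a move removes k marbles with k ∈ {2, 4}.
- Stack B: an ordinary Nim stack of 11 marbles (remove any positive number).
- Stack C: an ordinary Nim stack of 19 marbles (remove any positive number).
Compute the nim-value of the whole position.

26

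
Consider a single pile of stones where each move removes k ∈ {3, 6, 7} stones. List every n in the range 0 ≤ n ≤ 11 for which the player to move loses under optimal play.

Compute g(0), g(1), … for moves {3, 6, 7}:
g(0) = mex{} = 0
g(1) = mex{} = 0
g(2) = mex{} = 0
g(3) = mex{0} = 1
g(4) = mex{0} = 1
g(5) = mex{0} = 1
g(6) = mex{0,1} = 2
g(7) = mex{0,1} = 2
g(8) = mex{0,1} = 2
g(9) = mex{0,1,2} = 3
g(10) = mex{1,2} = 0
g(11) = mex{1,2} = 0
The P-positions (g = 0) in 0..11 are 0, 1, 2, 10, 11.

0, 1, 2, 10, 11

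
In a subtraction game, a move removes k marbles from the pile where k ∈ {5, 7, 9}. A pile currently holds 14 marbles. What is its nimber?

0

Build the Grundy sequence with g(k) = mex{g(k−s) : s ∈ {5, 7, 9}, s ≤ k}:
k:     0  1  2  3  4  5  6  7  8  9 10 11 12 13 14
g(k):  0  0  0  0  0  1  1  1  1  1  2  2  2  2  0
So g(14) = 0.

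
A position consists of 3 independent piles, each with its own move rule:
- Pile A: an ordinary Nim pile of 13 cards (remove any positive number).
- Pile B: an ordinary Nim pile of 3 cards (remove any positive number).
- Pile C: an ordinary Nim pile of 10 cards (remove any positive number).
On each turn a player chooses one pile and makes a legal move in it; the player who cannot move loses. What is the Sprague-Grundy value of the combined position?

4

Pile A is a plain Nim pile of size 13, so its Grundy value is 13.
Pile B is a plain Nim pile of size 3, so its Grundy value is 3.
Pile C is a plain Nim pile of size 10, so its Grundy value is 10.
The value of a disjunctive sum is the nim-sum of the parts.
Combined value = 13 ⊕ 3 ⊕ 10 = 4.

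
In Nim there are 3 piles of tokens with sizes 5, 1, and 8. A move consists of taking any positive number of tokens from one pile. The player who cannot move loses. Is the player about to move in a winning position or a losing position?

Winning position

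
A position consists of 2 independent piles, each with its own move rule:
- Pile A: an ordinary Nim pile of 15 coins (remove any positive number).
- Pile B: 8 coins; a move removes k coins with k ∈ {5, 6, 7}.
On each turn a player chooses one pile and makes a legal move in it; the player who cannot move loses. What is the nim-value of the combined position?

14

Pile A is a plain Nim pile of size 15, so its Grundy value is 15.
Grundy values for pile B (subtraction set {5, 6, 7}):
g(0) = mex{} = 0
g(1) = mex{} = 0
g(2) = mex{} = 0
g(3) = mex{} = 0
g(4) = mex{} = 0
g(5) = mex{0} = 1
g(6) = mex{0} = 1
g(7) = mex{0} = 1
g(8) = mex{0} = 1
So g(8) = 1.
By the Sprague-Grundy theorem, the Grundy value of a sum of independent games is the XOR of the component values.
Combined value = 15 XOR 1 = 14.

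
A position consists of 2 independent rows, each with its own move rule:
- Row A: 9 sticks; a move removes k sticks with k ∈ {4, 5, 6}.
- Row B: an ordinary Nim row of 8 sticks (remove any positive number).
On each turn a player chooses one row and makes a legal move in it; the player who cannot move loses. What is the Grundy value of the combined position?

For row A, compute g(0), g(1), … with moves {4, 5, 6}:
g(0) = mex{} = 0
g(1) = mex{} = 0
g(2) = mex{} = 0
g(3) = mex{} = 0
g(4) = mex{0} = 1
g(5) = mex{0} = 1
g(6) = mex{0} = 1
g(7) = mex{0} = 1
g(8) = mex{0,1} = 2
g(9) = mex{0,1} = 2
So g(9) = 2.
Row B is a plain Nim row of size 8, so its Grundy value is 8.
The value of a disjunctive sum is the nim-sum of the parts.
Combined value = 2 XOR 8 = 10.

10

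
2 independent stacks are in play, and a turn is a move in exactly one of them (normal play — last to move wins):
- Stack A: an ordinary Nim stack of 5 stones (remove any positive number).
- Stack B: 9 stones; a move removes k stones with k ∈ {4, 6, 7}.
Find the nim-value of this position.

7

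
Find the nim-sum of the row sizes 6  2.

Compute the nim-sum pairwise:
6 ⊕ 2 = 4

4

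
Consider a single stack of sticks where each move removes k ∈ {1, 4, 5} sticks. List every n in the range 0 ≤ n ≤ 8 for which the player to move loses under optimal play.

0, 2, 8

Build the Grundy sequence with g(k) = mex{g(k−s) : s ∈ {1, 4, 5}, s ≤ k}:
g(0) = mex{} = 0
g(1) = mex{0} = 1
g(2) = mex{1} = 0
g(3) = mex{0} = 1
g(4) = mex{0,1} = 2
g(5) = mex{0,1,2} = 3
g(6) = mex{0,1,3} = 2
g(7) = mex{0,1,2} = 3
g(8) = mex{1,2,3} = 0
The P-positions (g = 0) in 0..8 are 0, 2, 8.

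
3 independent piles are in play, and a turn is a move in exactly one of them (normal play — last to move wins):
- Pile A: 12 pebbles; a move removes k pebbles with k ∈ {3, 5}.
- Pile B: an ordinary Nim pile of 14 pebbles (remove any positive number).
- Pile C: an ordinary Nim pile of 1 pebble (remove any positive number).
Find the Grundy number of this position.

14

For pile A, compute g(0), g(1), … with moves {3, 5}:
g(0) = mex{} = 0
g(1) = mex{} = 0
g(2) = mex{} = 0
g(3) = mex{0} = 1
g(4) = mex{0} = 1
g(5) = mex{0} = 1
g(6) = mex{0,1} = 2
g(7) = mex{0,1} = 2
g(8) = mex{1} = 0
g(9) = mex{1,2} = 0
g(10) = mex{1,2} = 0
g(11) = mex{0,2} = 1
g(12) = mex{0,2} = 1
So g(12) = 1.
Pile B is a plain Nim pile of size 14, so its Grundy value is 14.
Pile C is a plain Nim pile of size 1, so its Grundy value is 1.
By the Sprague-Grundy theorem, the Grundy value of a sum of independent games is the XOR of the component values.
Combined value = 1 XOR 14 XOR 1 = 14.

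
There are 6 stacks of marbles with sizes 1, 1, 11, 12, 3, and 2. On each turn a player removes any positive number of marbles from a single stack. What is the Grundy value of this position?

In binary:
  0001  (1)
  0001  (1)
  1011  (11)
  1100  (12)
  0011  (3)
  0010  (2)
  ----
  0110  (6)

6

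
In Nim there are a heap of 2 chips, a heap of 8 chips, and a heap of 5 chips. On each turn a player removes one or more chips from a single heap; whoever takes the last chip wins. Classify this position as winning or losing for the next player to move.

Nim-sum: 2 ^ 8 ^ 5 = 15.
The nim-sum is 15 ≠ 0, so this is an N-position: the player to move can win.

Winning position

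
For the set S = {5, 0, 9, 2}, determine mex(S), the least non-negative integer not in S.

1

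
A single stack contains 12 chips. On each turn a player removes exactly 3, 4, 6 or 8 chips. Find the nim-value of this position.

Grundy values for subtraction set {3, 4, 6, 8}:
g(0) = mex{} = 0
g(1) = mex{} = 0
g(2) = mex{} = 0
g(3) = mex{0} = 1
g(4) = mex{0} = 1
g(5) = mex{0} = 1
g(6) = mex{0,1} = 2
g(7) = mex{0,1} = 2
g(8) = mex{0,1} = 2
g(9) = mex{0,1,2} = 3
g(10) = mex{0,1,2} = 3
g(11) = mex{1,2} = 0
g(12) = mex{1,2,3} = 0
So g(12) = 0.

0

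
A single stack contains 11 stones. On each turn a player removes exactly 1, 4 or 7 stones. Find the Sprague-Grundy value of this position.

1

Compute g(0), g(1), … for moves {1, 4, 7}:
g(0) = mex{} = 0
g(1) = mex{0} = 1
g(2) = mex{1} = 0
g(3) = mex{0} = 1
g(4) = mex{0,1} = 2
g(5) = mex{1,2} = 0
g(6) = mex{0} = 1
g(7) = mex{0,1} = 2
g(8) = mex{1,2} = 0
g(9) = mex{0} = 1
g(10) = mex{1} = 0
g(11) = mex{0,2} = 1
So g(11) = 1.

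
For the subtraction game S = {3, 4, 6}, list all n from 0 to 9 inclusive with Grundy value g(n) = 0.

0, 1, 2, 9

Grundy values for subtraction set {3, 4, 6}:
g(0) = mex{} = 0
g(1) = mex{} = 0
g(2) = mex{} = 0
g(3) = mex{0} = 1
g(4) = mex{0} = 1
g(5) = mex{0} = 1
g(6) = mex{0,1} = 2
g(7) = mex{0,1} = 2
g(8) = mex{0,1} = 2
g(9) = mex{1,2} = 0
The P-positions (g = 0) in 0..9 are 0, 1, 2, 9.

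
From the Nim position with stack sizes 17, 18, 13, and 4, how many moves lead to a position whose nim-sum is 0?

1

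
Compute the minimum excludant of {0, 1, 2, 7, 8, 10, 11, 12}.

3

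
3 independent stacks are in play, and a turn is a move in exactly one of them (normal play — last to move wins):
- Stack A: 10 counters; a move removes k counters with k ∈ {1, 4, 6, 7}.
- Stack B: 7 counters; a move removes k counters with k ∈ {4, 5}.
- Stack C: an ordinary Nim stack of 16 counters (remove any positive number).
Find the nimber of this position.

Build the Grundy sequence for stack A with g(k) = mex{g(k−s) : s ∈ {1, 4, 6, 7}, s ≤ k}:
k:     0  1  2  3  4  5  6  7  8  9 10
g(k):  0  1  0  1  2  0  1  2  3  2  0
So g(10) = 0.
Grundy values for stack B (subtraction set {4, 5}):
k:     0  1  2  3  4  5  6  7
g(k):  0  0  0  0  1  1  1  1
So g(7) = 1.
Stack C is a plain Nim stack of size 16, so its Grundy value is 16.
The value of a disjunctive sum is the nim-sum of the parts.
Combined value = 0 ⊕ 1 ⊕ 16 = 17.

17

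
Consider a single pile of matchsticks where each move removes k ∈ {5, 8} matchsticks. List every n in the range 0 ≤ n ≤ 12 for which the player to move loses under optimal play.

Compute g(0), g(1), … for moves {5, 8}:
g(0) = mex{} = 0
g(1) = mex{} = 0
g(2) = mex{} = 0
g(3) = mex{} = 0
g(4) = mex{} = 0
g(5) = mex{0} = 1
g(6) = mex{0} = 1
g(7) = mex{0} = 1
g(8) = mex{0} = 1
g(9) = mex{0} = 1
g(10) = mex{0,1} = 2
g(11) = mex{0,1} = 2
g(12) = mex{0,1} = 2
The P-positions (g = 0) in 0..12 are 0, 1, 2, 3, 4.

0, 1, 2, 3, 4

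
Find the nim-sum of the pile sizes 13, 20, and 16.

Write each in binary and XOR column by column:
  01101  (13)
  10100  (20)
  10000  (16)
  -----
  01001  (9)

9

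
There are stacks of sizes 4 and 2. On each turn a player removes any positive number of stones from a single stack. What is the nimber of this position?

6

Bitwise XOR of the heap sizes:
  100  (4)
  010  (2)
  ---
  110  (6)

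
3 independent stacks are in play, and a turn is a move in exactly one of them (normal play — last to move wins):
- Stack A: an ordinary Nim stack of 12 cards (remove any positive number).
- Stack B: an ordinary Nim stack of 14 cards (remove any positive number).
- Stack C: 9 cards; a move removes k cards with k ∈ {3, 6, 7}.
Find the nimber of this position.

1

Stack A is a plain Nim stack of size 12, so its Grundy value is 12.
Stack B is a plain Nim stack of size 14, so its Grundy value is 14.
For stack C, compute g(0), g(1), … with moves {3, 6, 7}:
k:     0  1  2  3  4  5  6  7  8  9
g(k):  0  0  0  1  1  1  2  2  2  3
So g(9) = 3.
By the Sprague-Grundy theorem, the Grundy value of a sum of independent games is the XOR of the component values.
Combined value = 12 XOR 14 XOR 3 = 1.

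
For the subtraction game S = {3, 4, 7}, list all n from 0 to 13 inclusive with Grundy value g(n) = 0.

0, 1, 2, 10, 11, 12

Compute g(0), g(1), … for moves {3, 4, 7}:
g(0) = mex{} = 0
g(1) = mex{} = 0
g(2) = mex{} = 0
g(3) = mex{0} = 1
g(4) = mex{0} = 1
g(5) = mex{0} = 1
g(6) = mex{0,1} = 2
g(7) = mex{0,1} = 2
g(8) = mex{0,1} = 2
g(9) = mex{0,1,2} = 3
g(10) = mex{1,2} = 0
g(11) = mex{1,2} = 0
g(12) = mex{1,2,3} = 0
g(13) = mex{0,2,3} = 1
The P-positions (g = 0) in 0..13 are 0, 1, 2, 10, 11, 12.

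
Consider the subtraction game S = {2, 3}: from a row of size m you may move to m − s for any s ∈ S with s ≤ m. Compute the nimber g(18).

Compute g(0), g(1), … for moves {2, 3}:
k:     0  1  2  3  4  5  6  7  8  9 10 11 12 13 14 15 16 17 18
g(k):  0  0  1  1  2  0  0  1  1  2  0  0  1  1  2  0  0  1  1
So g(18) = 1.

1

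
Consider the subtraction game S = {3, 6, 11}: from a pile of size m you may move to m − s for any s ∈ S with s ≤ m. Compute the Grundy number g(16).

2

Grundy values for subtraction set {3, 6, 11}:
k:     0  1  2  3  4  5  6  7  8  9 10 11 12 13 14 15 16
g(k):  0  0  0  1  1  1  2  2  2  0  0  3  1  1  0  2  2
So g(16) = 2.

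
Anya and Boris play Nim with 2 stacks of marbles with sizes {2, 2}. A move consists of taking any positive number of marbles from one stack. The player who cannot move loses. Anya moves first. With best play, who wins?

Bitwise XOR of the heap sizes:
  10  (2)
  10  (2)
  --
  00  (0)
The nim-sum is 0, so this is a P-position: the player to move is in a losing position under optimal play; Anya is about to move from it and so loses — Boris wins.

Boris wins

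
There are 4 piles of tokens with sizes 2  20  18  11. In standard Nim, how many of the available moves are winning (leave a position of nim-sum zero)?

1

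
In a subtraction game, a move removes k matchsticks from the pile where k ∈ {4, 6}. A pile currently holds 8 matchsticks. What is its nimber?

2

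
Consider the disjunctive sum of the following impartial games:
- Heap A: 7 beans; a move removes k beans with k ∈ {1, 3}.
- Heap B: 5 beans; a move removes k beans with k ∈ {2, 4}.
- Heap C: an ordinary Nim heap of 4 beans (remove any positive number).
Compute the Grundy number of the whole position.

7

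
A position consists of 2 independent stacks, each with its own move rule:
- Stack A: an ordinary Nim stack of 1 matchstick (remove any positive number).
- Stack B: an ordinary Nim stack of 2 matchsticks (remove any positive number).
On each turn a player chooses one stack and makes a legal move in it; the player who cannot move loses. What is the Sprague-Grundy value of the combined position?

Stack A is a plain Nim stack of size 1, so its Grundy value is 1.
Stack B is a plain Nim stack of size 2, so its Grundy value is 2.
By the Sprague-Grundy theorem, the Grundy value of a sum of independent games is the XOR of the component values.
Combined value = 1 XOR 2 = 3.

3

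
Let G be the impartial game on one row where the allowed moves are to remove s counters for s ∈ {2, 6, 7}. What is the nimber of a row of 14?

0

Grundy values for subtraction set {2, 6, 7}:
k:     0  1  2  3  4  5  6  7  8  9 10 11 12 13 14
g(k):  0  0  1  1  0  0  1  1  2  0  3  1  2  0  0
So g(14) = 0.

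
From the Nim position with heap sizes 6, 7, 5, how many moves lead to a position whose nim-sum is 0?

3

Nim-sum: 6 ⊕ 7 ⊕ 5 = 4.
The overall nim-sum is X = 4. A heap of size p has a winning move iff p XOR X < p (reduce it to p XOR X).
  6: 6 XOR 4 = 2 < 6 — winning move (to 2).
  7: 7 XOR 4 = 3 < 7 — winning move (to 3).
  5: 5 XOR 4 = 1 < 5 — winning move (to 1).
That gives 3 winning moves.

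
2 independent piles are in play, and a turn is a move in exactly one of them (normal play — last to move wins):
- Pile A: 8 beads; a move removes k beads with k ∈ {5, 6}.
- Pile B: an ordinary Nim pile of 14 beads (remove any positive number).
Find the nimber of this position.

For pile A, compute g(0), g(1), … with moves {5, 6}:
g(0) = mex{} = 0
g(1) = mex{} = 0
g(2) = mex{} = 0
g(3) = mex{} = 0
g(4) = mex{} = 0
g(5) = mex{0} = 1
g(6) = mex{0} = 1
g(7) = mex{0} = 1
g(8) = mex{0} = 1
So g(8) = 1.
Pile B is a plain Nim pile of size 14, so its Grundy value is 14.
By the Sprague-Grundy theorem, the Grundy value of a sum of independent games is the XOR of the component values.
Combined value = 1 ⊕ 14 = 15.

15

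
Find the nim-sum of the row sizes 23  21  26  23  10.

Compute the nim-sum pairwise:
23 ⊕ 21 = 2
2 ⊕ 26 = 24
24 ⊕ 23 = 15
15 ⊕ 10 = 5

5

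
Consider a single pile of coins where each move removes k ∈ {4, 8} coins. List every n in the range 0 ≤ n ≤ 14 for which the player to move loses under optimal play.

0, 1, 2, 3, 12, 13, 14

Grundy values for subtraction set {4, 8}:
g(0) = mex{} = 0
g(1) = mex{} = 0
g(2) = mex{} = 0
g(3) = mex{} = 0
g(4) = mex{0} = 1
g(5) = mex{0} = 1
g(6) = mex{0} = 1
g(7) = mex{0} = 1
g(8) = mex{0,1} = 2
g(9) = mex{0,1} = 2
g(10) = mex{0,1} = 2
g(11) = mex{0,1} = 2
g(12) = mex{1,2} = 0
g(13) = mex{1,2} = 0
g(14) = mex{1,2} = 0
The P-positions (g = 0) in 0..14 are 0, 1, 2, 3, 12, 13, 14.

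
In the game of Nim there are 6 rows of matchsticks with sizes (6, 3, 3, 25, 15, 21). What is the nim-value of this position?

Compute the nim-sum pairwise:
6 ⊕ 3 = 5
5 ⊕ 3 = 6
6 ⊕ 25 = 31
31 ⊕ 15 = 16
16 ⊕ 21 = 5

5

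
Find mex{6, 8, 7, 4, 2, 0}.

0 is in the set but 1 is not, so the mex is 1.

1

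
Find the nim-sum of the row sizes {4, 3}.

7

Nim-sum: 4 XOR 3 = 7.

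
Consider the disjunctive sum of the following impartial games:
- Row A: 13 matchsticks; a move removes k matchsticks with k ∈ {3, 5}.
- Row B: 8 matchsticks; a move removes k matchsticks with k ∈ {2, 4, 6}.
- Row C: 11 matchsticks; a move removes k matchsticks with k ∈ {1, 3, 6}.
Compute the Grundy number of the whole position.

Grundy values for row A (subtraction set {3, 5}):
g(0) = mex{} = 0
g(1) = mex{} = 0
g(2) = mex{} = 0
g(3) = mex{0} = 1
g(4) = mex{0} = 1
g(5) = mex{0} = 1
g(6) = mex{0,1} = 2
g(7) = mex{0,1} = 2
g(8) = mex{1} = 0
g(9) = mex{1,2} = 0
g(10) = mex{1,2} = 0
g(11) = mex{0,2} = 1
g(12) = mex{0,2} = 1
g(13) = mex{0} = 1
So g(13) = 1.
Grundy values for row B (subtraction set {2, 4, 6}):
k:     0  1  2  3  4  5  6  7  8
g(k):  0  0  1  1  2  2  3  3  0
So g(8) = 0.
Grundy values for row C (subtraction set {1, 3, 6}):
k:     0  1  2  3  4  5  6  7  8  9 10 11
g(k):  0  1  0  1  0  1  2  3  2  0  1  0
So g(11) = 0.
The value of a disjunctive sum is the nim-sum of the parts.
Combined value = 1 ⊕ 0 ⊕ 0 = 1.

1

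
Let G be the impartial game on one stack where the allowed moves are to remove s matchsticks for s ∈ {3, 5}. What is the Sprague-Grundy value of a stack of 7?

2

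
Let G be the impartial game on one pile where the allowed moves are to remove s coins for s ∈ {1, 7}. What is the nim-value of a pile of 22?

Compute g(0), g(1), … for moves {1, 7}:
k:     0  1  2  3  4  5  6  7  8  9 10 11 12 13 14 15 16 17 18 19 20 21 22
g(k):  0  1  0  1  0  1  0  1  0  1  0  1  0  1  0  1  0  1  0  1  0  1  0
So g(22) = 0.

0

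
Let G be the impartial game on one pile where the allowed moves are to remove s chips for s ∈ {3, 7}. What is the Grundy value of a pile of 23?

1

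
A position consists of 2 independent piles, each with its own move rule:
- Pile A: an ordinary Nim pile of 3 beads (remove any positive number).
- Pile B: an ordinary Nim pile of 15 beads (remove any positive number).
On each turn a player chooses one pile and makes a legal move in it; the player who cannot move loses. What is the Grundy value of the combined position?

Pile A is a plain Nim pile of size 3, so its Grundy value is 3.
Pile B is a plain Nim pile of size 15, so its Grundy value is 15.
By the Sprague-Grundy theorem, the Grundy value of a sum of independent games is the XOR of the component values.
Combined value = 3 ⊕ 15 = 12.

12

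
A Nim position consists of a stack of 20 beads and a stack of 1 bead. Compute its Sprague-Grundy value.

Compute the nim-sum pairwise:
20 ^ 1 = 21

21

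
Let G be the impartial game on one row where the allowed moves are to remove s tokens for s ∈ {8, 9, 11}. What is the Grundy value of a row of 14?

1

Compute g(0), g(1), … for moves {8, 9, 11}:
k:     0  1  2  3  4  5  6  7  8  9 10 11 12 13 14
g(k):  0  0  0  0  0  0  0  0  1  1  1  1  1  1  1
So g(14) = 1.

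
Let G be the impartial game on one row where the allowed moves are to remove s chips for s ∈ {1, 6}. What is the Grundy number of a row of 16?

0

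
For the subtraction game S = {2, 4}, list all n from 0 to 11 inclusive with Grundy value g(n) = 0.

Compute g(0), g(1), … for moves {2, 4}:
g(0) = mex{} = 0
g(1) = mex{} = 0
g(2) = mex{0} = 1
g(3) = mex{0} = 1
g(4) = mex{0,1} = 2
g(5) = mex{0,1} = 2
g(6) = mex{1,2} = 0
g(7) = mex{1,2} = 0
g(8) = mex{0,2} = 1
g(9) = mex{0,2} = 1
g(10) = mex{0,1} = 2
g(11) = mex{0,1} = 2
The P-positions (g = 0) in 0..11 are 0, 1, 6, 7.

0, 1, 6, 7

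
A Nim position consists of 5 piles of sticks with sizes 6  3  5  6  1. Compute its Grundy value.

7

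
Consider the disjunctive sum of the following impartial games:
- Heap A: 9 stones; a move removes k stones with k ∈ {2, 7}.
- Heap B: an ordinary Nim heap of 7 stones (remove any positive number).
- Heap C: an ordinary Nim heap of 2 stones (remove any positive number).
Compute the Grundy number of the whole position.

5

Grundy values for heap A (subtraction set {2, 7}):
k:     0  1  2  3  4  5  6  7  8  9
g(k):  0  0  1  1  0  0  1  1  2  0
So g(9) = 0.
Heap B is a plain Nim heap of size 7, so its Grundy value is 7.
Heap C is a plain Nim heap of size 2, so its Grundy value is 2.
By the Sprague-Grundy theorem, the Grundy value of a sum of independent games is the XOR of the component values.
Combined value = 0 XOR 7 XOR 2 = 5.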